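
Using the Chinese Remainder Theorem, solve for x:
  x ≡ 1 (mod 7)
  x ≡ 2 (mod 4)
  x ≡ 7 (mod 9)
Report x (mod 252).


Moduli 7, 4, 9 are pairwise coprime; by CRT there is a unique solution modulo M = 7 · 4 · 9 = 252.
Solve pairwise, accumulating the modulus:
  Start with x ≡ 1 (mod 7).
  Combine with x ≡ 2 (mod 4): since gcd(7, 4) = 1, we get a unique residue mod 28.
    Write x = 1 + 7·t and substitute into x ≡ 2 (mod 4): 7·t ≡ 2 − 1 = 1 (mod 4).
    Reduce coefficients mod 4: 3·t ≡ 1 (mod 4).
    The inverse of 3 mod 4 is 3 (since 3·3 = 9 = 2·4 + 1), so t ≡ 3·1 = 3 ≡ 3 (mod 4).
    Then x = 1 + 7·3 = 22, valid modulo lcm(7, 4) = 28: x ≡ 22 (mod 28).
  Combine with x ≡ 7 (mod 9): since gcd(28, 9) = 1, we get a unique residue mod 252.
    Write x = 22 + 28·t and substitute into x ≡ 7 (mod 9): 28·t ≡ 7 − 22 = -15 (mod 9).
    Reduce coefficients mod 9: 1·t ≡ 3 (mod 9).
    So t ≡ 3 (mod 9).
    Then x = 22 + 28·3 = 106, valid modulo lcm(28, 9) = 252: x ≡ 106 (mod 252).
Verify: 106 mod 7 = 1 ✓, 106 mod 4 = 2 ✓, 106 mod 9 = 7 ✓.

x ≡ 106 (mod 252).


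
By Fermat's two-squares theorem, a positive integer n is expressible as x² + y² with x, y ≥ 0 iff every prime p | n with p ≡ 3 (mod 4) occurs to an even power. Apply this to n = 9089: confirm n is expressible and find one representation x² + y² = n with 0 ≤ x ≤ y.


Step 1: Factor n = 9089 = 61 · 149.
Step 2: Check the mod-4 condition on each prime factor: 61 ≡ 1 (mod 4), exponent 1; 149 ≡ 1 (mod 4), exponent 1.
All primes ≡ 3 (mod 4) appear to even exponent (or don't appear), so by the two-squares theorem n IS expressible as a sum of two squares.
Step 3: Build a representation. Here n = 61 · 149 is a product of primes ≡ 1 (mod 4). Each prime p ≡ 1 (mod 4) is itself a sum of two squares; find a² by testing p − a² for a perfect square:
  61: 61 − 1² = 60, 61 − 2² = 57, 61 − 3² = 52, 61 − 4² = 45, 61 − 5² = 36 = 6² ⇒ 61 = 5² + 6².
  149: 149 − 1² = 148, 149 − 2² = 145, 149 − 3² = 140, 149 − 4² = 133, 149 − 5² = 124, 149 − 6² = 113, 149 − 7² = 100 = 10² ⇒ 149 = 7² + 10².
  Combine using the Brahmagupta–Fibonacci identity (a² + b²)(c² + d²) = (ac − bd)² + (ad + bc)² = (ac + bd)² + (ad − bc)²:
  61 · 149 = 9089: from (5² + 6²)(7² + 10²), take (5·7 − 6·10, 5·10 + 6·7) = (35 − 60, 50 + 42) = (-25, 92); dropping signs (only squares matter) gives (25, 92); check 25² + 92² = 625 + 8464 = 9089 ✓.
Step 4: Order so x ≤ y and verify: 25² + 92² = 625 + 8464 = 9089 = n. ✓

n = 9089 = 25² + 92² (one valid representation with x ≤ y).


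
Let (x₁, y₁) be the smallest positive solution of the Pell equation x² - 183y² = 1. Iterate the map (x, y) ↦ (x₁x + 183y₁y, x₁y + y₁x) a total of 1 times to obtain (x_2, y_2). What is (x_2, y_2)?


Step 1: Find the fundamental solution (x₁, y₁) of x² - 183y² = 1.
  Expand √183 as a continued fraction. a₀ = ⌊√183⌋ = 13; iterate m_{k+1} = d_k·a_k − m_k, d_{k+1} = (183 − m_{k+1}²)/d_k, a_{k+1} = ⌊(a₀ + m_{k+1})/d_{k+1}⌋ (starting m₀ = 0, d₀ = 1), with convergents p_k = a_k·p_{k-1} + p_{k-2}, q_k = a_k·q_{k-1} + q_{k-2} (p₋₁ = 1, q₋₁ = 0):
  k = 0: a₀ = 13; p₀/q₀ = 13/1; p₀² − 183·q₀² = 169 − 183 = -14.
  k = 1: m = 13, d = 14, a = ⌊(13 + 13)/14⌋ = 1; p/q = (1·13 + 1)/(1·1 + 0) = 14/1; p² − 183·q² = 196 − 183 = 13.
  k = 2: m = 1, d = 13, a = ⌊(13 + 1)/13⌋ = 1; p/q = (1·14 + 13)/(1·1 + 1) = 27/2; p² − 183·q² = 729 − 732 = -3.
  k = 3: m = 12, d = 3, a = ⌊(13 + 12)/3⌋ = 8; p/q = (8·27 + 14)/(8·2 + 1) = 230/17; p² − 183·q² = 52900 − 52887 = 13.
  k = 4: m = 12, d = 13, a = ⌊(13 + 12)/13⌋ = 1; p/q = (1·230 + 27)/(1·17 + 2) = 257/19; p² − 183·q² = 66049 − 66063 = -14.
  k = 5: m = 1, d = 14, a = ⌊(13 + 1)/14⌋ = 1; p/q = (1·257 + 230)/(1·19 + 17) = 487/36; p² − 183·q² = 237169 − 237168 = 1.
  The first convergent with p² − 183·q² = 1 gives the fundamental solution (x₁, y₁) = (487, 36).
Step 2: Apply the recurrence (x_{n+1}, y_{n+1}) = (x₁x_n + 183y₁y_n, x₁y_n + y₁x_n) repeatedly.
  From (x_1, y_1) = (487, 36): x_2 = 487·487 + 183·36·36 = 474337; y_2 = 487·36 + 36·487 = 35064.
Step 3: Verify x_2² - 183·y_2² = 224995589569 - 224995589568 = 1 (should be 1). ✓

(x_1, y_1) = (487, 36); (x_2, y_2) = (474337, 35064).


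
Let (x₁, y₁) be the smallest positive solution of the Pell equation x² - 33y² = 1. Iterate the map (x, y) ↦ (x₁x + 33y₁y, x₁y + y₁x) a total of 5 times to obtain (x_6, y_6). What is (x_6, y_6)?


Step 1: Find the fundamental solution (x₁, y₁) of x² - 33y² = 1.
  Expand √33 as a continued fraction. a₀ = ⌊√33⌋ = 5; iterate m_{k+1} = d_k·a_k − m_k, d_{k+1} = (33 − m_{k+1}²)/d_k, a_{k+1} = ⌊(a₀ + m_{k+1})/d_{k+1}⌋ (starting m₀ = 0, d₀ = 1), with convergents p_k = a_k·p_{k-1} + p_{k-2}, q_k = a_k·q_{k-1} + q_{k-2} (p₋₁ = 1, q₋₁ = 0):
  k = 0: a₀ = 5; p₀/q₀ = 5/1; p₀² − 33·q₀² = 25 − 33 = -8.
  k = 1: m = 5, d = 8, a = ⌊(5 + 5)/8⌋ = 1; p/q = (1·5 + 1)/(1·1 + 0) = 6/1; p² − 33·q² = 36 − 33 = 3.
  k = 2: m = 3, d = 3, a = ⌊(5 + 3)/3⌋ = 2; p/q = (2·6 + 5)/(2·1 + 1) = 17/3; p² − 33·q² = 289 − 297 = -8.
  k = 3: m = 3, d = 8, a = ⌊(5 + 3)/8⌋ = 1; p/q = (1·17 + 6)/(1·3 + 1) = 23/4; p² − 33·q² = 529 − 528 = 1.
  The first convergent with p² − 33·q² = 1 gives the fundamental solution (x₁, y₁) = (23, 4).
Step 2: Apply the recurrence (x_{n+1}, y_{n+1}) = (x₁x_n + 33y₁y_n, x₁y_n + y₁x_n) repeatedly.
  From (x_1, y_1) = (23, 4): x_2 = 23·23 + 33·4·4 = 1057; y_2 = 23·4 + 4·23 = 184.
  From (x_2, y_2) = (1057, 184): x_3 = 23·1057 + 33·4·184 = 48599; y_3 = 23·184 + 4·1057 = 8460.
  From (x_3, y_3) = (48599, 8460): x_4 = 23·48599 + 33·4·8460 = 2234497; y_4 = 23·8460 + 4·48599 = 388976.
  From (x_4, y_4) = (2234497, 388976): x_5 = 23·2234497 + 33·4·388976 = 102738263; y_5 = 23·388976 + 4·2234497 = 17884436.
  From (x_5, y_5) = (102738263, 17884436): x_6 = 23·102738263 + 33·4·17884436 = 4723725601; y_6 = 23·17884436 + 4·102738263 = 822295080.
Step 3: Verify x_6² - 33·y_6² = 22313583553542811201 - 22313583553542811200 = 1 (should be 1). ✓

(x_1, y_1) = (23, 4); (x_6, y_6) = (4723725601, 822295080).


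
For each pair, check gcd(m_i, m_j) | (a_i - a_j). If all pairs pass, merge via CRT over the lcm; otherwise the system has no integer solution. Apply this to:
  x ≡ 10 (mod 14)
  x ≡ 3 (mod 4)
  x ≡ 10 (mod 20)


Moduli 14, 4, 20 are not pairwise coprime, so CRT works modulo lcm(m_i) when all pairwise compatibility conditions hold.
Pairwise compatibility: gcd(m_i, m_j) must divide a_i - a_j for every pair.
Merge one congruence at a time:
  Start: x ≡ 10 (mod 14).
  Combine with x ≡ 3 (mod 4): gcd(14, 4) = 2, and 3 - 10 = -7 is NOT divisible by 2.
    ⇒ system is inconsistent (no integer solution).

No solution (the system is inconsistent).


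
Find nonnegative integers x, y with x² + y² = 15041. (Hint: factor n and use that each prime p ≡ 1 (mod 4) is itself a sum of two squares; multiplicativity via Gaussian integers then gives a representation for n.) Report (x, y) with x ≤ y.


Step 1: Factor n = 15041 = 13^2 · 89.
Step 2: Check the mod-4 condition on each prime factor: 13 ≡ 1 (mod 4), exponent 2; 89 ≡ 1 (mod 4), exponent 1.
All primes ≡ 3 (mod 4) appear to even exponent (or don't appear), so by the two-squares theorem n IS expressible as a sum of two squares.
Step 3: Build a representation. Here n = 13 · 13 · 89 is a product of primes ≡ 1 (mod 4). Each prime p ≡ 1 (mod 4) is itself a sum of two squares; find a² by testing p − a² for a perfect square:
  13: 13 − 1² = 12, 13 − 2² = 9 = 3² ⇒ 13 = 2² + 3².
  89: 89 − 1² = 88, 89 − 2² = 85, 89 − 3² = 80, 89 − 4² = 73, 89 − 5² = 64 = 8² ⇒ 89 = 5² + 8².
  Combine using the Brahmagupta–Fibonacci identity (a² + b²)(c² + d²) = (ac − bd)² + (ad + bc)² = (ac + bd)² + (ad − bc)²:
  13 · 13 = 169: from (2² + 3²)(2² + 3²), take (2·2 − 3·3, 2·3 + 3·2) = (4 − 9, 6 + 6) = (-5, 12); dropping signs (only squares matter) gives (5, 12); check 5² + 12² = 25 + 144 = 169 ✓.
  169 · 89 = 15041: from (5² + 12²)(5² + 8²), take (5·5 − 12·8, 5·8 + 12·5) = (25 − 96, 40 + 60) = (-71, 100); dropping signs (only squares matter) gives (71, 100); check 71² + 100² = 5041 + 10000 = 15041 ✓.
Step 4: Order so x ≤ y and verify: 71² + 100² = 5041 + 10000 = 15041 = n. ✓

n = 15041 = 71² + 100² (one valid representation with x ≤ y).


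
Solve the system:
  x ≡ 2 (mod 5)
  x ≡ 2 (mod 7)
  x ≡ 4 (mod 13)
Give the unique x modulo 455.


Moduli 5, 7, 13 are pairwise coprime; by CRT there is a unique solution modulo M = 5 · 7 · 13 = 455.
Solve pairwise, accumulating the modulus:
  Start with x ≡ 2 (mod 5).
  Combine with x ≡ 2 (mod 7): since gcd(5, 7) = 1, we get a unique residue mod 35.
    Write x = 2 + 5·t and substitute into x ≡ 2 (mod 7): 5·t ≡ 2 − 2 = 0 (mod 7).
    The inverse of 5 mod 7 is 3 (since 5·3 = 15 = 2·7 + 1), so t ≡ 3·0 = 0 ≡ 0 (mod 7).
    Then x = 2 + 5·0 = 2, valid modulo lcm(5, 7) = 35: x ≡ 2 (mod 35).
  Combine with x ≡ 4 (mod 13): since gcd(35, 13) = 1, we get a unique residue mod 455.
    Write x = 2 + 35·t and substitute into x ≡ 4 (mod 13): 35·t ≡ 4 − 2 = 2 (mod 13).
    Reduce coefficients mod 13: 9·t ≡ 2 (mod 13).
    The inverse of 9 mod 13 is 3 (since 9·3 = 27 = 2·13 + 1), so t ≡ 3·2 = 6 ≡ 6 (mod 13).
    Then x = 2 + 35·6 = 212, valid modulo lcm(35, 13) = 455: x ≡ 212 (mod 455).
Verify: 212 mod 5 = 2 ✓, 212 mod 7 = 2 ✓, 212 mod 13 = 4 ✓.

x ≡ 212 (mod 455).


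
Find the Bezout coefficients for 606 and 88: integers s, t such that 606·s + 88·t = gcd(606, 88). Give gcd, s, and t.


Euclidean algorithm on (606, 88) — divide until remainder is 0:
  606 = 6 · 88 + 78
  88 = 1 · 78 + 10
  78 = 7 · 10 + 8
  10 = 1 · 8 + 2
  8 = 4 · 2 + 0
gcd(606, 88) = 2.
Track Bezout coefficients alongside the remainders: start with r₀ = 606 = a·1 + b·0 (s = 1, t = 0) and r₁ = 88 = a·0 + b·1 (s = 0, t = 1); each new remainder r_{k+1} = r_{k-1} − q_k·r_k inherits s_{k+1} = s_{k-1} − q_k·s_k, t_{k+1} = t_{k-1} − q_k·t_k, so r_k = a·s_k + b·t_k at every step:
  q = 6: r = 78, s = 1 − 6·0 = 1, t = 0 − 6·1 = -6  (check: 606·1 + 88·(-6) = 78)
  q = 1: r = 10, s = 0 − 1·1 = -1, t = 1 − 1·(-6) = 7  (check: 606·(-1) + 88·7 = 10)
  q = 7: r = 8, s = 1 − 7·(-1) = 8, t = -6 − 7·7 = -55  (check: 606·8 + 88·(-55) = 8)
  q = 1: r = 2, s = -1 − 1·8 = -9, t = 7 − 1·(-55) = 62  (check: 606·(-9) + 88·62 = 2)
The row with r = 2 (the gcd) gives the Bezout coefficients s = -9, t = 62.
Result: 606 · (-9) + 88 · (62) = 2.

gcd(606, 88) = 2; s = -9, t = 62 (check: 606·(-9) + 88·62 = 2).


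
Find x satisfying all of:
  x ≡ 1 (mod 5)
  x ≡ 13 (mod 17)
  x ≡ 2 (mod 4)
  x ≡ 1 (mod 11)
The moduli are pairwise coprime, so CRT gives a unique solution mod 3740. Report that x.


Product of moduli M = 5 · 17 · 4 · 11 = 3740.
Merge one congruence at a time:
  Start: x ≡ 1 (mod 5).
  Combine with x ≡ 13 (mod 17); new modulus lcm = 85.
    Write x = 1 + 5·t and substitute into x ≡ 13 (mod 17): 5·t ≡ 13 − 1 = 12 (mod 17).
    The inverse of 5 mod 17 is 7 (since 5·7 = 35 = 2·17 + 1), so t ≡ 7·12 = 84 ≡ 16 (mod 17).
    Then x = 1 + 5·16 = 81, valid modulo lcm(5, 17) = 85: x ≡ 81 (mod 85).
  Combine with x ≡ 2 (mod 4); new modulus lcm = 340.
    Write x = 81 + 85·t and substitute into x ≡ 2 (mod 4): 85·t ≡ 2 − 81 = -79 (mod 4).
    Reduce coefficients mod 4: 1·t ≡ 1 (mod 4).
    So t ≡ 1 (mod 4).
    Then x = 81 + 85·1 = 166, valid modulo lcm(85, 4) = 340: x ≡ 166 (mod 340).
  Combine with x ≡ 1 (mod 11); new modulus lcm = 3740.
    Write x = 166 + 340·t and substitute into x ≡ 1 (mod 11): 340·t ≡ 1 − 166 = -165 (mod 11).
    Reduce coefficients mod 11: 10·t ≡ 0 (mod 11).
    The inverse of 10 mod 11 is 10 (since 10·10 = 100 = 9·11 + 1), so t ≡ 10·0 = 0 ≡ 0 (mod 11).
    Then x = 166 + 340·0 = 166, valid modulo lcm(340, 11) = 3740: x ≡ 166 (mod 3740).
Verify against each original: 166 mod 5 = 1, 166 mod 17 = 13, 166 mod 4 = 2, 166 mod 11 = 1.

x ≡ 166 (mod 3740).


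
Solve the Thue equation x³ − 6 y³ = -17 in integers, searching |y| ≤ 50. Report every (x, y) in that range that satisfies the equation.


The equation is x³ - 6y³ = -17. For fixed y, x³ = 6·y³ − 17, so a solution requires the RHS to be a perfect cube.
Strategy: iterate y from -50 to 50, compute RHS = 6·y³ − 17, and check whether it is a (positive or negative) perfect cube.
Check small values of y:
  y = 0: RHS = -17 is not a perfect cube.
  y = 1: RHS = -11 is not a perfect cube.
  y = -1: RHS = -23 is not a perfect cube.
  y = 2: RHS = 31 is not a perfect cube.
  y = -2: RHS = -65 is not a perfect cube.
  y = 3: RHS = 145 is not a perfect cube.
  y = -3: RHS = -179 is not a perfect cube.
Continuing the search up to |y| = 50 finds no solutions either.
No (x, y) in the scanned range satisfies the equation.

No integer solutions with |y| ≤ 50.


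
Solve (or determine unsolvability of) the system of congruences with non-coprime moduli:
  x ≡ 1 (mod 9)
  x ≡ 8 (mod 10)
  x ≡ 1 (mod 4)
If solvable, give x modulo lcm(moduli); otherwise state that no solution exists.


Moduli 9, 10, 4 are not pairwise coprime, so CRT works modulo lcm(m_i) when all pairwise compatibility conditions hold.
Pairwise compatibility: gcd(m_i, m_j) must divide a_i - a_j for every pair.
Merge one congruence at a time:
  Start: x ≡ 1 (mod 9).
  Combine with x ≡ 8 (mod 10): gcd(9, 10) = 1; 8 - 1 = 7, which IS divisible by 1, so compatible.
    Write x = 1 + 9·t and substitute into x ≡ 8 (mod 10): 9·t ≡ 8 − 1 = 7 (mod 10).
    The inverse of 9 mod 10 is 9 (since 9·9 = 81 = 8·10 + 1), so t ≡ 9·7 = 63 ≡ 3 (mod 10).
    Then x = 1 + 9·3 = 28, valid modulo lcm(9, 10) = 90: x ≡ 28 (mod 90).
  Combine with x ≡ 1 (mod 4): gcd(90, 4) = 2, and 1 - 28 = -27 is NOT divisible by 2.
    ⇒ system is inconsistent (no integer solution).

No solution (the system is inconsistent).


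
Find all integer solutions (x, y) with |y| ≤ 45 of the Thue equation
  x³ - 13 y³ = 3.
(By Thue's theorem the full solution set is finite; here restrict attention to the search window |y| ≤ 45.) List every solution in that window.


The equation is x³ - 13y³ = 3. For fixed y, x³ = 13·y³ + 3, so a solution requires the RHS to be a perfect cube.
Strategy: iterate y from -45 to 45, compute RHS = 13·y³ + 3, and check whether it is a (positive or negative) perfect cube.
Check small values of y:
  y = 0: RHS = 3 is not a perfect cube.
  y = 1: RHS = 16 is not a perfect cube.
  y = -1: RHS = -10 is not a perfect cube.
  y = 2: RHS = 107 is not a perfect cube.
  y = -2: RHS = -101 is not a perfect cube.
  y = 3: RHS = 354 is not a perfect cube.
  y = -3: RHS = -348 is not a perfect cube.
Continuing the search up to |y| = 45 finds no solutions either.
No (x, y) in the scanned range satisfies the equation.

No integer solutions with |y| ≤ 45.


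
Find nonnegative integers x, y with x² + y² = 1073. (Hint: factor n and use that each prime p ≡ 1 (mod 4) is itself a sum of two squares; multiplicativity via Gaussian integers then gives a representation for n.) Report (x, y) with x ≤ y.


Step 1: Factor n = 1073 = 29 · 37.
Step 2: Check the mod-4 condition on each prime factor: 29 ≡ 1 (mod 4), exponent 1; 37 ≡ 1 (mod 4), exponent 1.
All primes ≡ 3 (mod 4) appear to even exponent (or don't appear), so by the two-squares theorem n IS expressible as a sum of two squares.
Step 3: Build a representation. Here n = 29 · 37 is a product of primes ≡ 1 (mod 4). Each prime p ≡ 1 (mod 4) is itself a sum of two squares; find a² by testing p − a² for a perfect square:
  29: 29 − 1² = 28, 29 − 2² = 25 = 5² ⇒ 29 = 2² + 5².
  37: 37 − 1² = 36 = 6² ⇒ 37 = 1² + 6².
  Combine using the Brahmagupta–Fibonacci identity (a² + b²)(c² + d²) = (ac − bd)² + (ad + bc)² = (ac + bd)² + (ad − bc)²:
  29 · 37 = 1073: from (2² + 5²)(1² + 6²), take (2·1 − 5·6, 2·6 + 5·1) = (2 − 30, 12 + 5) = (-28, 17); dropping signs (only squares matter) gives (28, 17); check 28² + 17² = 784 + 289 = 1073 ✓.
Step 4: Order so x ≤ y and verify: 17² + 28² = 289 + 784 = 1073 = n. ✓

n = 1073 = 17² + 28² (one valid representation with x ≤ y).


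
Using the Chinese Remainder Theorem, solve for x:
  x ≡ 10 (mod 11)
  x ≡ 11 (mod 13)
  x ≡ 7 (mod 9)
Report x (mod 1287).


Moduli 11, 13, 9 are pairwise coprime; by CRT there is a unique solution modulo M = 11 · 13 · 9 = 1287.
Solve pairwise, accumulating the modulus:
  Start with x ≡ 10 (mod 11).
  Combine with x ≡ 11 (mod 13): since gcd(11, 13) = 1, we get a unique residue mod 143.
    Write x = 10 + 11·t and substitute into x ≡ 11 (mod 13): 11·t ≡ 11 − 10 = 1 (mod 13).
    The inverse of 11 mod 13 is 6 (since 11·6 = 66 = 5·13 + 1), so t ≡ 6·1 = 6 ≡ 6 (mod 13).
    Then x = 10 + 11·6 = 76, valid modulo lcm(11, 13) = 143: x ≡ 76 (mod 143).
  Combine with x ≡ 7 (mod 9): since gcd(143, 9) = 1, we get a unique residue mod 1287.
    Write x = 76 + 143·t and substitute into x ≡ 7 (mod 9): 143·t ≡ 7 − 76 = -69 (mod 9).
    Reduce coefficients mod 9: 8·t ≡ 3 (mod 9).
    The inverse of 8 mod 9 is 8 (since 8·8 = 64 = 7·9 + 1), so t ≡ 8·3 = 24 ≡ 6 (mod 9).
    Then x = 76 + 143·6 = 934, valid modulo lcm(143, 9) = 1287: x ≡ 934 (mod 1287).
Verify: 934 mod 11 = 10 ✓, 934 mod 13 = 11 ✓, 934 mod 9 = 7 ✓.

x ≡ 934 (mod 1287).


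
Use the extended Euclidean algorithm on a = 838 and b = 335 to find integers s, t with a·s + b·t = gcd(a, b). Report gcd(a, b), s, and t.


Euclidean algorithm on (838, 335) — divide until remainder is 0:
  838 = 2 · 335 + 168
  335 = 1 · 168 + 167
  168 = 1 · 167 + 1
  167 = 167 · 1 + 0
gcd(838, 335) = 1.
Track Bezout coefficients alongside the remainders: start with r₀ = 838 = a·1 + b·0 (s = 1, t = 0) and r₁ = 335 = a·0 + b·1 (s = 0, t = 1); each new remainder r_{k+1} = r_{k-1} − q_k·r_k inherits s_{k+1} = s_{k-1} − q_k·s_k, t_{k+1} = t_{k-1} − q_k·t_k, so r_k = a·s_k + b·t_k at every step:
  q = 2: r = 168, s = 1 − 2·0 = 1, t = 0 − 2·1 = -2  (check: 838·1 + 335·(-2) = 168)
  q = 1: r = 167, s = 0 − 1·1 = -1, t = 1 − 1·(-2) = 3  (check: 838·(-1) + 335·3 = 167)
  q = 1: r = 1, s = 1 − 1·(-1) = 2, t = -2 − 1·3 = -5  (check: 838·2 + 335·(-5) = 1)
The row with r = 1 (the gcd) gives the Bezout coefficients s = 2, t = -5.
Result: 838 · (2) + 335 · (-5) = 1.

gcd(838, 335) = 1; s = 2, t = -5 (check: 838·2 + 335·(-5) = 1).


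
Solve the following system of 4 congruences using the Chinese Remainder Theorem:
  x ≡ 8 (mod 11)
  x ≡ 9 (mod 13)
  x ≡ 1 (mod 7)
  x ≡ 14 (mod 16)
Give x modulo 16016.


Product of moduli M = 11 · 13 · 7 · 16 = 16016.
Merge one congruence at a time:
  Start: x ≡ 8 (mod 11).
  Combine with x ≡ 9 (mod 13); new modulus lcm = 143.
    Write x = 8 + 11·t and substitute into x ≡ 9 (mod 13): 11·t ≡ 9 − 8 = 1 (mod 13).
    The inverse of 11 mod 13 is 6 (since 11·6 = 66 = 5·13 + 1), so t ≡ 6·1 = 6 ≡ 6 (mod 13).
    Then x = 8 + 11·6 = 74, valid modulo lcm(11, 13) = 143: x ≡ 74 (mod 143).
  Combine with x ≡ 1 (mod 7); new modulus lcm = 1001.
    Write x = 74 + 143·t and substitute into x ≡ 1 (mod 7): 143·t ≡ 1 − 74 = -73 (mod 7).
    Reduce coefficients mod 7: 3·t ≡ 4 (mod 7).
    The inverse of 3 mod 7 is 5 (since 3·5 = 15 = 2·7 + 1), so t ≡ 5·4 = 20 ≡ 6 (mod 7).
    Then x = 74 + 143·6 = 932, valid modulo lcm(143, 7) = 1001: x ≡ 932 (mod 1001).
  Combine with x ≡ 14 (mod 16); new modulus lcm = 16016.
    Write x = 932 + 1001·t and substitute into x ≡ 14 (mod 16): 1001·t ≡ 14 − 932 = -918 (mod 16).
    Reduce coefficients mod 16: 9·t ≡ 10 (mod 16).
    The inverse of 9 mod 16 is 9 (since 9·9 = 81 = 5·16 + 1), so t ≡ 9·10 = 90 ≡ 10 (mod 16).
    Then x = 932 + 1001·10 = 10942, valid modulo lcm(1001, 16) = 16016: x ≡ 10942 (mod 16016).
Verify against each original: 10942 mod 11 = 8, 10942 mod 13 = 9, 10942 mod 7 = 1, 10942 mod 16 = 14.

x ≡ 10942 (mod 16016).


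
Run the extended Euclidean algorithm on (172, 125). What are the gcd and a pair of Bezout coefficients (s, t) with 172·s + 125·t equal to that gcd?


Euclidean algorithm on (172, 125) — divide until remainder is 0:
  172 = 1 · 125 + 47
  125 = 2 · 47 + 31
  47 = 1 · 31 + 16
  31 = 1 · 16 + 15
  16 = 1 · 15 + 1
  15 = 15 · 1 + 0
gcd(172, 125) = 1.
Track Bezout coefficients alongside the remainders: start with r₀ = 172 = a·1 + b·0 (s = 1, t = 0) and r₁ = 125 = a·0 + b·1 (s = 0, t = 1); each new remainder r_{k+1} = r_{k-1} − q_k·r_k inherits s_{k+1} = s_{k-1} − q_k·s_k, t_{k+1} = t_{k-1} − q_k·t_k, so r_k = a·s_k + b·t_k at every step:
  q = 1: r = 47, s = 1 − 1·0 = 1, t = 0 − 1·1 = -1  (check: 172·1 + 125·(-1) = 47)
  q = 2: r = 31, s = 0 − 2·1 = -2, t = 1 − 2·(-1) = 3  (check: 172·(-2) + 125·3 = 31)
  q = 1: r = 16, s = 1 − 1·(-2) = 3, t = -1 − 1·3 = -4  (check: 172·3 + 125·(-4) = 16)
  q = 1: r = 15, s = -2 − 1·3 = -5, t = 3 − 1·(-4) = 7  (check: 172·(-5) + 125·7 = 15)
  q = 1: r = 1, s = 3 − 1·(-5) = 8, t = -4 − 1·7 = -11  (check: 172·8 + 125·(-11) = 1)
The row with r = 1 (the gcd) gives the Bezout coefficients s = 8, t = -11.
Result: 172 · (8) + 125 · (-11) = 1.

gcd(172, 125) = 1; s = 8, t = -11 (check: 172·8 + 125·(-11) = 1).


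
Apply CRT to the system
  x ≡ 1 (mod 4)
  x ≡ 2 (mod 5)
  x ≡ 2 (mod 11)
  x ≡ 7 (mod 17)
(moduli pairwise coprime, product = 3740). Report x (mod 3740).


Product of moduli M = 4 · 5 · 11 · 17 = 3740.
Merge one congruence at a time:
  Start: x ≡ 1 (mod 4).
  Combine with x ≡ 2 (mod 5); new modulus lcm = 20.
    Write x = 1 + 4·t and substitute into x ≡ 2 (mod 5): 4·t ≡ 2 − 1 = 1 (mod 5).
    The inverse of 4 mod 5 is 4 (since 4·4 = 16 = 3·5 + 1), so t ≡ 4·1 = 4 ≡ 4 (mod 5).
    Then x = 1 + 4·4 = 17, valid modulo lcm(4, 5) = 20: x ≡ 17 (mod 20).
  Combine with x ≡ 2 (mod 11); new modulus lcm = 220.
    Write x = 17 + 20·t and substitute into x ≡ 2 (mod 11): 20·t ≡ 2 − 17 = -15 (mod 11).
    Reduce coefficients mod 11: 9·t ≡ 7 (mod 11).
    The inverse of 9 mod 11 is 5 (since 9·5 = 45 = 4·11 + 1), so t ≡ 5·7 = 35 ≡ 2 (mod 11).
    Then x = 17 + 20·2 = 57, valid modulo lcm(20, 11) = 220: x ≡ 57 (mod 220).
  Combine with x ≡ 7 (mod 17); new modulus lcm = 3740.
    Write x = 57 + 220·t and substitute into x ≡ 7 (mod 17): 220·t ≡ 7 − 57 = -50 (mod 17).
    Reduce coefficients mod 17: 16·t ≡ 1 (mod 17).
    The inverse of 16 mod 17 is 16 (since 16·16 = 256 = 15·17 + 1), so t ≡ 16·1 = 16 ≡ 16 (mod 17).
    Then x = 57 + 220·16 = 3577, valid modulo lcm(220, 17) = 3740: x ≡ 3577 (mod 3740).
Verify against each original: 3577 mod 4 = 1, 3577 mod 5 = 2, 3577 mod 11 = 2, 3577 mod 17 = 7.

x ≡ 3577 (mod 3740).


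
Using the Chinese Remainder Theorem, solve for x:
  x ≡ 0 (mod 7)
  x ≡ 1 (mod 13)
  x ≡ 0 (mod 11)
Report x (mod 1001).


Moduli 7, 13, 11 are pairwise coprime; by CRT there is a unique solution modulo M = 7 · 13 · 11 = 1001.
Solve pairwise, accumulating the modulus:
  Start with x ≡ 0 (mod 7).
  Combine with x ≡ 1 (mod 13): since gcd(7, 13) = 1, we get a unique residue mod 91.
    Write x = 0 + 7·t and substitute into x ≡ 1 (mod 13): 7·t ≡ 1 − 0 = 1 (mod 13).
    The inverse of 7 mod 13 is 2 (since 7·2 = 14 = 1·13 + 1), so t ≡ 2·1 = 2 ≡ 2 (mod 13).
    Then x = 0 + 7·2 = 14, valid modulo lcm(7, 13) = 91: x ≡ 14 (mod 91).
  Combine with x ≡ 0 (mod 11): since gcd(91, 11) = 1, we get a unique residue mod 1001.
    Write x = 14 + 91·t and substitute into x ≡ 0 (mod 11): 91·t ≡ 0 − 14 = -14 (mod 11).
    Reduce coefficients mod 11: 3·t ≡ 8 (mod 11).
    The inverse of 3 mod 11 is 4 (since 3·4 = 12 = 1·11 + 1), so t ≡ 4·8 = 32 ≡ 10 (mod 11).
    Then x = 14 + 91·10 = 924, valid modulo lcm(91, 11) = 1001: x ≡ 924 (mod 1001).
Verify: 924 mod 7 = 0 ✓, 924 mod 13 = 1 ✓, 924 mod 11 = 0 ✓.

x ≡ 924 (mod 1001).


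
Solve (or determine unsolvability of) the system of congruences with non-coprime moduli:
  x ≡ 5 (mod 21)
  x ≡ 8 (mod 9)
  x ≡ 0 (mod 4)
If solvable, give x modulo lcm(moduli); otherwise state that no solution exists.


Moduli 21, 9, 4 are not pairwise coprime, so CRT works modulo lcm(m_i) when all pairwise compatibility conditions hold.
Pairwise compatibility: gcd(m_i, m_j) must divide a_i - a_j for every pair.
Merge one congruence at a time:
  Start: x ≡ 5 (mod 21).
  Combine with x ≡ 8 (mod 9): gcd(21, 9) = 3; 8 - 5 = 3, which IS divisible by 3, so compatible.
    Write x = 5 + 21·t and substitute into x ≡ 8 (mod 9): 21·t ≡ 8 − 5 = 3 (mod 9).
    Divide the congruence (and modulus) by g = 3: 7·t ≡ 1 (mod 3).
    Reduce coefficients mod 3: 1·t ≡ 1 (mod 3).
    So t ≡ 1 (mod 3).
    Then x = 5 + 21·1 = 26, valid modulo lcm(21, 9) = 63: x ≡ 26 (mod 63).
  Combine with x ≡ 0 (mod 4): gcd(63, 4) = 1; 0 - 26 = -26, which IS divisible by 1, so compatible.
    Write x = 26 + 63·t and substitute into x ≡ 0 (mod 4): 63·t ≡ 0 − 26 = -26 (mod 4).
    Reduce coefficients mod 4: 3·t ≡ 2 (mod 4).
    The inverse of 3 mod 4 is 3 (since 3·3 = 9 = 2·4 + 1), so t ≡ 3·2 = 6 ≡ 2 (mod 4).
    Then x = 26 + 63·2 = 152, valid modulo lcm(63, 4) = 252: x ≡ 152 (mod 252).
Verify: 152 mod 21 = 5, 152 mod 9 = 8, 152 mod 4 = 0.

x ≡ 152 (mod 252).


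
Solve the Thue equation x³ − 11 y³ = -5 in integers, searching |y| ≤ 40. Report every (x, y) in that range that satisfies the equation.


The equation is x³ - 11y³ = -5. For fixed y, x³ = 11·y³ − 5, so a solution requires the RHS to be a perfect cube.
Strategy: iterate y from -40 to 40, compute RHS = 11·y³ − 5, and check whether it is a (positive or negative) perfect cube.
Check small values of y:
  y = 0: RHS = -5 is not a perfect cube.
  y = 1: RHS = 6 is not a perfect cube.
  y = -1: RHS = -16 is not a perfect cube.
  y = 2: RHS = 83 is not a perfect cube.
  y = -2: RHS = -93 is not a perfect cube.
  y = 3: RHS = 292 is not a perfect cube.
  y = -3: RHS = -302 is not a perfect cube.
Continuing the search up to |y| = 40 finds no solutions either.
No (x, y) in the scanned range satisfies the equation.

No integer solutions with |y| ≤ 40.


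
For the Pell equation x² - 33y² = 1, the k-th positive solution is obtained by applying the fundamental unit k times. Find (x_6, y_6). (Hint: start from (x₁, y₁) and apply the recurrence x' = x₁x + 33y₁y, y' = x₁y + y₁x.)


Step 1: Find the fundamental solution (x₁, y₁) of x² - 33y² = 1.
  Expand √33 as a continued fraction. a₀ = ⌊√33⌋ = 5; iterate m_{k+1} = d_k·a_k − m_k, d_{k+1} = (33 − m_{k+1}²)/d_k, a_{k+1} = ⌊(a₀ + m_{k+1})/d_{k+1}⌋ (starting m₀ = 0, d₀ = 1), with convergents p_k = a_k·p_{k-1} + p_{k-2}, q_k = a_k·q_{k-1} + q_{k-2} (p₋₁ = 1, q₋₁ = 0):
  k = 0: a₀ = 5; p₀/q₀ = 5/1; p₀² − 33·q₀² = 25 − 33 = -8.
  k = 1: m = 5, d = 8, a = ⌊(5 + 5)/8⌋ = 1; p/q = (1·5 + 1)/(1·1 + 0) = 6/1; p² − 33·q² = 36 − 33 = 3.
  k = 2: m = 3, d = 3, a = ⌊(5 + 3)/3⌋ = 2; p/q = (2·6 + 5)/(2·1 + 1) = 17/3; p² − 33·q² = 289 − 297 = -8.
  k = 3: m = 3, d = 8, a = ⌊(5 + 3)/8⌋ = 1; p/q = (1·17 + 6)/(1·3 + 1) = 23/4; p² − 33·q² = 529 − 528 = 1.
  The first convergent with p² − 33·q² = 1 gives the fundamental solution (x₁, y₁) = (23, 4).
Step 2: Apply the recurrence (x_{n+1}, y_{n+1}) = (x₁x_n + 33y₁y_n, x₁y_n + y₁x_n) repeatedly.
  From (x_1, y_1) = (23, 4): x_2 = 23·23 + 33·4·4 = 1057; y_2 = 23·4 + 4·23 = 184.
  From (x_2, y_2) = (1057, 184): x_3 = 23·1057 + 33·4·184 = 48599; y_3 = 23·184 + 4·1057 = 8460.
  From (x_3, y_3) = (48599, 8460): x_4 = 23·48599 + 33·4·8460 = 2234497; y_4 = 23·8460 + 4·48599 = 388976.
  From (x_4, y_4) = (2234497, 388976): x_5 = 23·2234497 + 33·4·388976 = 102738263; y_5 = 23·388976 + 4·2234497 = 17884436.
  From (x_5, y_5) = (102738263, 17884436): x_6 = 23·102738263 + 33·4·17884436 = 4723725601; y_6 = 23·17884436 + 4·102738263 = 822295080.
Step 3: Verify x_6² - 33·y_6² = 22313583553542811201 - 22313583553542811200 = 1 (should be 1). ✓

(x_1, y_1) = (23, 4); (x_6, y_6) = (4723725601, 822295080).


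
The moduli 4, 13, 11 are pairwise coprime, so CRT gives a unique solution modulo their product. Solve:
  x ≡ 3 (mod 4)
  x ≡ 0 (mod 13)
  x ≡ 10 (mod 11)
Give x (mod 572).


Moduli 4, 13, 11 are pairwise coprime; by CRT there is a unique solution modulo M = 4 · 13 · 11 = 572.
Solve pairwise, accumulating the modulus:
  Start with x ≡ 3 (mod 4).
  Combine with x ≡ 0 (mod 13): since gcd(4, 13) = 1, we get a unique residue mod 52.
    Write x = 3 + 4·t and substitute into x ≡ 0 (mod 13): 4·t ≡ 0 − 3 = -3 (mod 13).
    Reduce coefficients mod 13: 4·t ≡ 10 (mod 13).
    The inverse of 4 mod 13 is 10 (since 4·10 = 40 = 3·13 + 1), so t ≡ 10·10 = 100 ≡ 9 (mod 13).
    Then x = 3 + 4·9 = 39, valid modulo lcm(4, 13) = 52: x ≡ 39 (mod 52).
  Combine with x ≡ 10 (mod 11): since gcd(52, 11) = 1, we get a unique residue mod 572.
    Write x = 39 + 52·t and substitute into x ≡ 10 (mod 11): 52·t ≡ 10 − 39 = -29 (mod 11).
    Reduce coefficients mod 11: 8·t ≡ 4 (mod 11).
    The inverse of 8 mod 11 is 7 (since 8·7 = 56 = 5·11 + 1), so t ≡ 7·4 = 28 ≡ 6 (mod 11).
    Then x = 39 + 52·6 = 351, valid modulo lcm(52, 11) = 572: x ≡ 351 (mod 572).
Verify: 351 mod 4 = 3 ✓, 351 mod 13 = 0 ✓, 351 mod 11 = 10 ✓.

x ≡ 351 (mod 572).


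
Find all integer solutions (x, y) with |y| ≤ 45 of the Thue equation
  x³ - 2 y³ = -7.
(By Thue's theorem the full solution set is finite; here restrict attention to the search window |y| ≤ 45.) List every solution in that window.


The equation is x³ - 2y³ = -7. For fixed y, x³ = 2·y³ − 7, so a solution requires the RHS to be a perfect cube.
Strategy: iterate y from -45 to 45, compute RHS = 2·y³ − 7, and check whether it is a (positive or negative) perfect cube.
Check small values of y:
  y = 0: RHS = -7 is not a perfect cube.
  y = 1: RHS = -5 is not a perfect cube.
  y = -1: RHS = -9 is not a perfect cube.
  y = 2: RHS = 9 is not a perfect cube.
  y = -2: RHS = -23 is not a perfect cube.
  y = 3: RHS = 47 is not a perfect cube.
  y = -3: RHS = -61 is not a perfect cube.
Continuing the search up to |y| = 45 finds no solutions either.
No (x, y) in the scanned range satisfies the equation.

No integer solutions with |y| ≤ 45.


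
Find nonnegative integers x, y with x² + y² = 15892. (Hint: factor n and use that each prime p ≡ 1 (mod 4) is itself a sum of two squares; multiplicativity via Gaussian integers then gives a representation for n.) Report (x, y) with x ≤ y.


Step 1: Factor n = 15892 = 2^2 · 29 · 137.
Step 2: Check the mod-4 condition on each prime factor: 2 = 2 (special); 29 ≡ 1 (mod 4), exponent 1; 137 ≡ 1 (mod 4), exponent 1.
All primes ≡ 3 (mod 4) appear to even exponent (or don't appear), so by the two-squares theorem n IS expressible as a sum of two squares.
Step 3: Build a representation. Group n = k² · m with k = 2 and m = 29 · 137 = 3973 (a product of primes ≡ 1 (mod 4)); a representation of m scales to one of n via (k·x)² + (k·y)² = k²(x² + y²). Each prime p ≡ 1 (mod 4) is itself a sum of two squares; find a² by testing p − a² for a perfect square:
  29: 29 − 1² = 28, 29 − 2² = 25 = 5² ⇒ 29 = 2² + 5².
  137: 137 − 1² = 136, 137 − 2² = 133, 137 − 3² = 128, 137 − 4² = 121 = 11² ⇒ 137 = 4² + 11².
  Combine using the Brahmagupta–Fibonacci identity (a² + b²)(c² + d²) = (ac − bd)² + (ad + bc)² = (ac + bd)² + (ad − bc)²:
  29 · 137 = 3973: from (2² + 5²)(4² + 11²), take (2·4 − 5·11, 2·11 + 5·4) = (8 − 55, 22 + 20) = (-47, 42); dropping signs (only squares matter) gives (47, 42); check 47² + 42² = 2209 + 1764 = 3973 ✓.
  Scale by k = 2: (2·47, 2·42) = (94, 84).
Step 4: Order so x ≤ y and verify: 84² + 94² = 7056 + 8836 = 15892 = n. ✓

n = 15892 = 84² + 94² (one valid representation with x ≤ y).


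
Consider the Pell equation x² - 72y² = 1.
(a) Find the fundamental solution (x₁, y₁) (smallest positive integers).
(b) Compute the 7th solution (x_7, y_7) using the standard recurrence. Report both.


Step 1: Find the fundamental solution (x₁, y₁) of x² - 72y² = 1.
  Expand √72 as a continued fraction. a₀ = ⌊√72⌋ = 8; iterate m_{k+1} = d_k·a_k − m_k, d_{k+1} = (72 − m_{k+1}²)/d_k, a_{k+1} = ⌊(a₀ + m_{k+1})/d_{k+1}⌋ (starting m₀ = 0, d₀ = 1), with convergents p_k = a_k·p_{k-1} + p_{k-2}, q_k = a_k·q_{k-1} + q_{k-2} (p₋₁ = 1, q₋₁ = 0):
  k = 0: a₀ = 8; p₀/q₀ = 8/1; p₀² − 72·q₀² = 64 − 72 = -8.
  k = 1: m = 8, d = 8, a = ⌊(8 + 8)/8⌋ = 2; p/q = (2·8 + 1)/(2·1 + 0) = 17/2; p² − 72·q² = 289 − 288 = 1.
  The first convergent with p² − 72·q² = 1 gives the fundamental solution (x₁, y₁) = (17, 2).
Step 2: Apply the recurrence (x_{n+1}, y_{n+1}) = (x₁x_n + 72y₁y_n, x₁y_n + y₁x_n) repeatedly.
  From (x_1, y_1) = (17, 2): x_2 = 17·17 + 72·2·2 = 577; y_2 = 17·2 + 2·17 = 68.
  From (x_2, y_2) = (577, 68): x_3 = 17·577 + 72·2·68 = 19601; y_3 = 17·68 + 2·577 = 2310.
  From (x_3, y_3) = (19601, 2310): x_4 = 17·19601 + 72·2·2310 = 665857; y_4 = 17·2310 + 2·19601 = 78472.
  From (x_4, y_4) = (665857, 78472): x_5 = 17·665857 + 72·2·78472 = 22619537; y_5 = 17·78472 + 2·665857 = 2665738.
  From (x_5, y_5) = (22619537, 2665738): x_6 = 17·22619537 + 72·2·2665738 = 768398401; y_6 = 17·2665738 + 2·22619537 = 90556620.
  From (x_6, y_6) = (768398401, 90556620): x_7 = 17·768398401 + 72·2·90556620 = 26102926097; y_7 = 17·90556620 + 2·768398401 = 3076259342.
Step 3: Verify x_7² - 72·y_7² = 681362750825443653409 - 681362750825443653408 = 1 (should be 1). ✓

(x_1, y_1) = (17, 2); (x_7, y_7) = (26102926097, 3076259342).


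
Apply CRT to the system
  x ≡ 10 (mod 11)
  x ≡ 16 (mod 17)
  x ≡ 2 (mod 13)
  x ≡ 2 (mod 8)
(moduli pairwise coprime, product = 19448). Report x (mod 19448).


Product of moduli M = 11 · 17 · 13 · 8 = 19448.
Merge one congruence at a time:
  Start: x ≡ 10 (mod 11).
  Combine with x ≡ 16 (mod 17); new modulus lcm = 187.
    Write x = 10 + 11·t and substitute into x ≡ 16 (mod 17): 11·t ≡ 16 − 10 = 6 (mod 17).
    The inverse of 11 mod 17 is 14 (since 11·14 = 154 = 9·17 + 1), so t ≡ 14·6 = 84 ≡ 16 (mod 17).
    Then x = 10 + 11·16 = 186, valid modulo lcm(11, 17) = 187: x ≡ 186 (mod 187).
  Combine with x ≡ 2 (mod 13); new modulus lcm = 2431.
    Write x = 186 + 187·t and substitute into x ≡ 2 (mod 13): 187·t ≡ 2 − 186 = -184 (mod 13).
    Reduce coefficients mod 13: 5·t ≡ 11 (mod 13).
    The inverse of 5 mod 13 is 8 (since 5·8 = 40 = 3·13 + 1), so t ≡ 8·11 = 88 ≡ 10 (mod 13).
    Then x = 186 + 187·10 = 2056, valid modulo lcm(187, 13) = 2431: x ≡ 2056 (mod 2431).
  Combine with x ≡ 2 (mod 8); new modulus lcm = 19448.
    Write x = 2056 + 2431·t and substitute into x ≡ 2 (mod 8): 2431·t ≡ 2 − 2056 = -2054 (mod 8).
    Reduce coefficients mod 8: 7·t ≡ 2 (mod 8).
    The inverse of 7 mod 8 is 7 (since 7·7 = 49 = 6·8 + 1), so t ≡ 7·2 = 14 ≡ 6 (mod 8).
    Then x = 2056 + 2431·6 = 16642, valid modulo lcm(2431, 8) = 19448: x ≡ 16642 (mod 19448).
Verify against each original: 16642 mod 11 = 10, 16642 mod 17 = 16, 16642 mod 13 = 2, 16642 mod 8 = 2.

x ≡ 16642 (mod 19448).


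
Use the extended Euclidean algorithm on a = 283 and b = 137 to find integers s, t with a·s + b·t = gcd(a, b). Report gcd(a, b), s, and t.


Euclidean algorithm on (283, 137) — divide until remainder is 0:
  283 = 2 · 137 + 9
  137 = 15 · 9 + 2
  9 = 4 · 2 + 1
  2 = 2 · 1 + 0
gcd(283, 137) = 1.
Track Bezout coefficients alongside the remainders: start with r₀ = 283 = a·1 + b·0 (s = 1, t = 0) and r₁ = 137 = a·0 + b·1 (s = 0, t = 1); each new remainder r_{k+1} = r_{k-1} − q_k·r_k inherits s_{k+1} = s_{k-1} − q_k·s_k, t_{k+1} = t_{k-1} − q_k·t_k, so r_k = a·s_k + b·t_k at every step:
  q = 2: r = 9, s = 1 − 2·0 = 1, t = 0 − 2·1 = -2  (check: 283·1 + 137·(-2) = 9)
  q = 15: r = 2, s = 0 − 15·1 = -15, t = 1 − 15·(-2) = 31  (check: 283·(-15) + 137·31 = 2)
  q = 4: r = 1, s = 1 − 4·(-15) = 61, t = -2 − 4·31 = -126  (check: 283·61 + 137·(-126) = 1)
The row with r = 1 (the gcd) gives the Bezout coefficients s = 61, t = -126.
Result: 283 · (61) + 137 · (-126) = 1.

gcd(283, 137) = 1; s = 61, t = -126 (check: 283·61 + 137·(-126) = 1).


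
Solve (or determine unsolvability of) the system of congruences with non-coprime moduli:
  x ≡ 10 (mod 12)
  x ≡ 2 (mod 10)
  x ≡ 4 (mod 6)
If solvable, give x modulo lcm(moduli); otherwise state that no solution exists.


Moduli 12, 10, 6 are not pairwise coprime, so CRT works modulo lcm(m_i) when all pairwise compatibility conditions hold.
Pairwise compatibility: gcd(m_i, m_j) must divide a_i - a_j for every pair.
Merge one congruence at a time:
  Start: x ≡ 10 (mod 12).
  Combine with x ≡ 2 (mod 10): gcd(12, 10) = 2; 2 - 10 = -8, which IS divisible by 2, so compatible.
    Write x = 10 + 12·t and substitute into x ≡ 2 (mod 10): 12·t ≡ 2 − 10 = -8 (mod 10).
    Divide the congruence (and modulus) by g = 2: 6·t ≡ -4 (mod 5).
    Reduce coefficients mod 5: 1·t ≡ 1 (mod 5).
    So t ≡ 1 (mod 5).
    Then x = 10 + 12·1 = 22, valid modulo lcm(12, 10) = 60: x ≡ 22 (mod 60).
  Combine with x ≡ 4 (mod 6): gcd(60, 6) = 6; 4 - 22 = -18, which IS divisible by 6, so compatible.
    Write x = 22 + 60·t and substitute into x ≡ 4 (mod 6): 60·t ≡ 4 − 22 = -18 (mod 6).
    Divide the congruence (and modulus) by g = 6: 10·t ≡ -3 (mod 1).
    Modulo 1 every t works; take t = 0.
    Then x = 22 + 60·0 = 22, valid modulo lcm(60, 6) = 60: x ≡ 22 (mod 60).
Verify: 22 mod 12 = 10, 22 mod 10 = 2, 22 mod 6 = 4.

x ≡ 22 (mod 60).


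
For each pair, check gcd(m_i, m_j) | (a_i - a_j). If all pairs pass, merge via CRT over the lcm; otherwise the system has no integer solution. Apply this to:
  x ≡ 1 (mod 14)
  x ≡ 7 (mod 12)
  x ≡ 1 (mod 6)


Moduli 14, 12, 6 are not pairwise coprime, so CRT works modulo lcm(m_i) when all pairwise compatibility conditions hold.
Pairwise compatibility: gcd(m_i, m_j) must divide a_i - a_j for every pair.
Merge one congruence at a time:
  Start: x ≡ 1 (mod 14).
  Combine with x ≡ 7 (mod 12): gcd(14, 12) = 2; 7 - 1 = 6, which IS divisible by 2, so compatible.
    Write x = 1 + 14·t and substitute into x ≡ 7 (mod 12): 14·t ≡ 7 − 1 = 6 (mod 12).
    Divide the congruence (and modulus) by g = 2: 7·t ≡ 3 (mod 6).
    Reduce coefficients mod 6: 1·t ≡ 3 (mod 6).
    So t ≡ 3 (mod 6).
    Then x = 1 + 14·3 = 43, valid modulo lcm(14, 12) = 84: x ≡ 43 (mod 84).
  Combine with x ≡ 1 (mod 6): gcd(84, 6) = 6; 1 - 43 = -42, which IS divisible by 6, so compatible.
    Write x = 43 + 84·t and substitute into x ≡ 1 (mod 6): 84·t ≡ 1 − 43 = -42 (mod 6).
    Divide the congruence (and modulus) by g = 6: 14·t ≡ -7 (mod 1).
    Modulo 1 every t works; take t = 0.
    Then x = 43 + 84·0 = 43, valid modulo lcm(84, 6) = 84: x ≡ 43 (mod 84).
Verify: 43 mod 14 = 1, 43 mod 12 = 7, 43 mod 6 = 1.

x ≡ 43 (mod 84).


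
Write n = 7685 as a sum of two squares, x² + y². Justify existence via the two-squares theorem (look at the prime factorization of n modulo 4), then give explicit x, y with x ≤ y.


Step 1: Factor n = 7685 = 5 · 29 · 53.
Step 2: Check the mod-4 condition on each prime factor: 5 ≡ 1 (mod 4), exponent 1; 29 ≡ 1 (mod 4), exponent 1; 53 ≡ 1 (mod 4), exponent 1.
All primes ≡ 3 (mod 4) appear to even exponent (or don't appear), so by the two-squares theorem n IS expressible as a sum of two squares.
Step 3: Build a representation. Here n = 5 · 29 · 53 is a product of primes ≡ 1 (mod 4). Each prime p ≡ 1 (mod 4) is itself a sum of two squares; find a² by testing p − a² for a perfect square:
  5: 5 − 1² = 4 = 2² ⇒ 5 = 1² + 2².
  29: 29 − 1² = 28, 29 − 2² = 25 = 5² ⇒ 29 = 2² + 5².
  53: 53 − 1² = 52, 53 − 2² = 49 = 7² ⇒ 53 = 2² + 7².
  Combine using the Brahmagupta–Fibonacci identity (a² + b²)(c² + d²) = (ac − bd)² + (ad + bc)² = (ac + bd)² + (ad − bc)²:
  5 · 29 = 145: from (1² + 2²)(2² + 5²), take (1·2 − 2·5, 1·5 + 2·2) = (2 − 10, 5 + 4) = (-8, 9); dropping signs (only squares matter) gives (8, 9); check 8² + 9² = 64 + 81 = 145 ✓.
  145 · 53 = 7685: from (8² + 9²)(2² + 7²), take (8·2 − 9·7, 8·7 + 9·2) = (16 − 63, 56 + 18) = (-47, 74); dropping signs (only squares matter) gives (47, 74); check 47² + 74² = 2209 + 5476 = 7685 ✓.
Step 4: Order so x ≤ y and verify: 47² + 74² = 2209 + 5476 = 7685 = n. ✓

n = 7685 = 47² + 74² (one valid representation with x ≤ y).
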